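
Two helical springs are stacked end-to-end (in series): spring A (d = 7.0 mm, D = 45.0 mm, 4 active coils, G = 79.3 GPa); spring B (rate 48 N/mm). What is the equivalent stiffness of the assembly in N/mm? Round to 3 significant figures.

27.7 N/mm

k_A = Gd⁴/(8D³N_a) = (79.3×10³)(7.0⁴)/(8·45.0³·4) = 65.295 N/mm
Series: 1/k_eq = 1/65.295 + 1/48 = 0.036149; k_eq = 27.664 N/mm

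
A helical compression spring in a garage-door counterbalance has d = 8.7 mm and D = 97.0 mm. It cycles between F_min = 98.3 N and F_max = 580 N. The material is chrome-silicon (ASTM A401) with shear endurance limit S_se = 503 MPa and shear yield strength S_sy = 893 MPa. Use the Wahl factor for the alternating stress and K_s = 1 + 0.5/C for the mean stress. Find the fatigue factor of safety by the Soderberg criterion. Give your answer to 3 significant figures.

C = D/d = 97.0/8.7 = 11.1494; K_W = (4C−1)/(4C−4)+0.615/C = 1.1291; K_s = 1+0.5/C = 1.0448
F_a = (F_max−F_min)/2 = 240.85 N; F_m = (F_max+F_min)/2 = 339.15 N
τ_a = K_W·8F_aD/(πd³) = 1.1291 × 90.344 = 102 MPa
τ_m = K_s·8F_mD/(πd³) = 1.0448 × 127.22 = 132.92 MPa
Soderberg: 1/n_f = τ_a/S_se + τ_m/S_sy = 102/503 + 132.92/893 = 0.20279 + 0.14885 = 0.35164
n_f = 1/0.35164 = 2.844

2.84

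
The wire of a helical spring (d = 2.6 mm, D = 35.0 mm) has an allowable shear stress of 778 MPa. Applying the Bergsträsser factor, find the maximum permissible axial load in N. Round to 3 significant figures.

140 N

C = D/d = 35.0/2.6 = 13.4615
K_B = (4C+2)/(4C−3) = 55.846/50.846 = 1.0983
τ_max = K·8FD/(πd³) → F_max = τ_allow·πd³/(8DK)
F_max = 778·π·2.6³/(8·35.0·1.0983) = 42959/307.53 = 139.69 N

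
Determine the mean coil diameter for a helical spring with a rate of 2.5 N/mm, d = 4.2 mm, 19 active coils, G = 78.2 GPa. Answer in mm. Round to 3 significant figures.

D = (Gd⁴/(8N_a·k))^(1/3) = (78.2×10³·4.2⁴/(8·19·2.5))^(1/3)
  = (64035.4)^(1/3) = 40.0074 mm

40.0 mm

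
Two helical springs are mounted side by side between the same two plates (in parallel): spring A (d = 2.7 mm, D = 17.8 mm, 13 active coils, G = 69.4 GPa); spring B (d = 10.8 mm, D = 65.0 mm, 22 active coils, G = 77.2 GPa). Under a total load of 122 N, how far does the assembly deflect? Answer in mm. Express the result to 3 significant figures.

k_A = Gd⁴/(8D³N_a) = (69.4×10³)(2.7⁴)/(8·17.8³·13) = 6.2881 N/mm
k_B = Gd⁴/(8D³N_a) = (77.2×10³)(10.8⁴)/(8·65.0³·22) = 21.73 N/mm
Parallel: k_eq = 6.2881 + 21.73 = 28.018 N/mm
δ = F/k_eq = 122/28.018 = 4.3543 mm

4.35 mm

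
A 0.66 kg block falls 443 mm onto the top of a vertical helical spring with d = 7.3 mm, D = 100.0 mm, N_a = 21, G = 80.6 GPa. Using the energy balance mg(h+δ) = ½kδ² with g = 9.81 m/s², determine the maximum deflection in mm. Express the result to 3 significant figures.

k = Gd⁴/(8D³N_a) = (80.6×10³)(7.3⁴)/(8·100.0³·21) = 1.3624 N/mm
W = mg = 0.66 × 9.81 = 6.4746 N
½kδ² − Wδ − Wh = 0 → δ = (W + √(W² + 2kWh))/k
δ = (6.4746 + √(41.92 + 7815.63))/1.3624 = (6.4746 + 88.643)/1.3624 = 69.814 mm

69.8 mm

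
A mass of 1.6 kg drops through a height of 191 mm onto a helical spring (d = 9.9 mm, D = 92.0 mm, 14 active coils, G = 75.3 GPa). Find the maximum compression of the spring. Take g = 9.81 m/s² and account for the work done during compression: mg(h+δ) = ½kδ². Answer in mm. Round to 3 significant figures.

28.8 mm

k = Gd⁴/(8D³N_a) = (75.3×10³)(9.9⁴)/(8·92.0³·14) = 8.2938 N/mm
W = mg = 1.6 × 9.81 = 15.696 N
½kδ² − Wδ − Wh = 0 → δ = (W + √(W² + 2kWh))/k
δ = (15.696 + √(246.36 + 49728.6))/8.2938 = (15.696 + 223.55)/8.2938 = 28.846 mm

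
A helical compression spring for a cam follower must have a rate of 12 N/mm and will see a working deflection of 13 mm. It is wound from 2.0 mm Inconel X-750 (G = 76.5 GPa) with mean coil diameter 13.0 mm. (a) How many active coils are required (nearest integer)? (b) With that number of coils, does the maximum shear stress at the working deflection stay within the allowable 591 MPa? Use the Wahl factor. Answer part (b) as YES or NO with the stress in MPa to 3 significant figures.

N_a = Gd⁴/(8D³k) = (76.5×10³)(2.0⁴)/(8·13.0³·12) = 5.803 → N_a = 6
Actual rate k = Gd⁴/(8D³·6) = 11.607 N/mm
Working load F = kδ = 11.607·13 = 150.89 N
C = 13.0/2.0 = 6.5000; K_W = (4C−1)/(4C−4)+0.615/C = 1.2310
τ_max = K_W·8FD/(πd³) = 1.2310·624.38 = 768.6 MPa
τ_max > 591 MPa → exceeds allowable

(a) 6 coils; (b) NO, τ_max = 769 MPa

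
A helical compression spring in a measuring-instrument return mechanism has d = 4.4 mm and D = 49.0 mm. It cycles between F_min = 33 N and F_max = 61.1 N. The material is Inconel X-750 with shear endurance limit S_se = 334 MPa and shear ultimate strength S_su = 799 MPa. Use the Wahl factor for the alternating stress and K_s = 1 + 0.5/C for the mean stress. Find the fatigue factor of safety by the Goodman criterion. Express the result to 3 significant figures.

C = D/d = 49.0/4.4 = 11.1364; K_W = (4C−1)/(4C−4)+0.615/C = 1.1292; K_s = 1+0.5/C = 1.0449
F_a = (F_max−F_min)/2 = 14.05 N; F_m = (F_max+F_min)/2 = 47.05 N
τ_a = K_W·8F_aD/(πd³) = 1.1292 × 20.58 = 23.24 MPa
τ_m = K_s·8F_mD/(πd³) = 1.0449 × 68.919 = 72.013 MPa
Goodman: 1/n_f = τ_a/S_se + τ_m/S_su = 23.24/334 + 72.013/799 = 0.06958 + 0.09013 = 0.15971
n_f = 1/0.15971 = 6.261

6.26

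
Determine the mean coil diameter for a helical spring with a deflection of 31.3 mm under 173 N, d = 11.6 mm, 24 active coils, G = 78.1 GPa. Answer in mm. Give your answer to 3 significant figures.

Required rate k = F/δ = 173/31.3 = 5.5272 N/mm
D = (Gd⁴/(8N_a·k))^(1/3) = (78.1×10³·11.6⁴/(8·24·5.5272))^(1/3)
  = (1.33254e+06)^(1/3) = 110.0424 mm

110 mm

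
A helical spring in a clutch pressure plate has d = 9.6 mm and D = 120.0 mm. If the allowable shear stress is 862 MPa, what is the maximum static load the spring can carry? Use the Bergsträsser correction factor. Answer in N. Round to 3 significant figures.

C = D/d = 120.0/9.6 = 12.5000
K_B = (4C+2)/(4C−3) = 52.000/47.000 = 1.1064
τ_max = K·8FD/(πd³) → F_max = τ_allow·πd³/(8DK)
F_max = 862·π·9.6³/(8·120.0·1.1064) = 2.3959e+06/1062.1 = 2255.8 N

2260 N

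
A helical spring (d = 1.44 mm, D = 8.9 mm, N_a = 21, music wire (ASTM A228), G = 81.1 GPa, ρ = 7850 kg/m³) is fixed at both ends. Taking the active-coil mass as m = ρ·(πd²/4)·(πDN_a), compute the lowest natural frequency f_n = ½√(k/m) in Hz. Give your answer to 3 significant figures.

k = Gd⁴/(8D³N_a) = (81.1×10³)(1.44⁴)/(8·8.9³·21) = 2.9444 N/mm = 2944.4 N/m
Wire length L = πDN_a = π·8.9·21 = 587.16 mm
m = ρ·(πd²/4)·L = 7850 × 1.6286×10⁻⁶ m² × 0.58716 m = 0.0075066 kg
f_n = ½√(k/m) = 0.5·√(2944.4/0.0075066) = 0.5·√(3.9224e+05) = 313.14 Hz

313 Hz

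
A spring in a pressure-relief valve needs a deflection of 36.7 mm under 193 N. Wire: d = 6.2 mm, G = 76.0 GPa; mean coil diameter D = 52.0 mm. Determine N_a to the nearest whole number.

Required rate k = F/δ = 193/36.7 = 5.2589 N/mm
N_a = Gd⁴/(8D³k) = (76.0×10³ × 6.2⁴)/(8 × 52.0³ × 5.2589)
    = 1.123e+08 / 5.9155e+06 = 18.98 → 19 coils

19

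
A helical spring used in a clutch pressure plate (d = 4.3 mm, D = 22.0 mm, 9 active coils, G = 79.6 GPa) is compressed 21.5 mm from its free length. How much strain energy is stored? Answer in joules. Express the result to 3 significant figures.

8.20 J

k = Gd⁴/(8D³N_a) = (79.6×10³)(4.3⁴)/(8·22.0³·9) = 35.497 N/mm
U = ½kδ² = 0.5 × 35.497 × 21.5² = 8204.1 N·mm = 8.2041 J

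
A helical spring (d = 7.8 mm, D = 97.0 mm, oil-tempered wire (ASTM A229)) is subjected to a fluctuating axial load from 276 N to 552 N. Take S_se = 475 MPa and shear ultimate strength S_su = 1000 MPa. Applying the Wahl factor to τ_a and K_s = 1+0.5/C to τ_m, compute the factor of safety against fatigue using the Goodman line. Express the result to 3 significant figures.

2.55

C = D/d = 97.0/7.8 = 12.4359; K_W = (4C−1)/(4C−4)+0.615/C = 1.1150; K_s = 1+0.5/C = 1.0402
F_a = (F_max−F_min)/2 = 138 N; F_m = (F_max+F_min)/2 = 414 N
τ_a = K_W·8F_aD/(πd³) = 1.1150 × 71.83 = 80.093 MPa
τ_m = K_s·8F_mD/(πd³) = 1.0402 × 215.49 = 224.15 MPa
Goodman: 1/n_f = τ_a/S_se + τ_m/S_su = 80.093/475 + 224.15/1000 = 0.16862 + 0.22415 = 0.39277
n_f = 1/0.39277 = 2.546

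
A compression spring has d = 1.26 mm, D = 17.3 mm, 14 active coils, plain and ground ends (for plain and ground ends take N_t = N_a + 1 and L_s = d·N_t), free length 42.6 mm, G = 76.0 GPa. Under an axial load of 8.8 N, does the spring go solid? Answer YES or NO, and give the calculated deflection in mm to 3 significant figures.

k = Gd⁴/(8D³N_a) = (76.0×10³)(1.26⁴)/(8·17.3³·14) = 0.33032 N/mm
N_t = 15; L_s = 1.26·15 = 18.9 mm; δ_solid = L₀ − L_s = 42.6 − 18.9 = 23.7 mm
δ = F/k = 8.8/0.33032 = 26.641 mm
δ ≥ δ_solid → spring goes solid

YES, δ = 26.6 mm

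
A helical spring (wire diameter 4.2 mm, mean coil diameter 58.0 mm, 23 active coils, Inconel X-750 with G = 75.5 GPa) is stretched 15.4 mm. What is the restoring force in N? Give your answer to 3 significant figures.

k = Gd⁴/(8D³N_a) = (75.5×10³)(4.2⁴)/(8·58.0³·23) = 0.6544 N/mm
F = k·δ = 0.6544 × 15.4 = 10.078 N

10.1 N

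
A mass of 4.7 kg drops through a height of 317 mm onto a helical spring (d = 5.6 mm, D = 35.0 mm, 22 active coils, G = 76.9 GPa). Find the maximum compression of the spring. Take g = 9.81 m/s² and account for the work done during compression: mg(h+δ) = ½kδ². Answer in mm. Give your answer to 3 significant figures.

58.8 mm

k = Gd⁴/(8D³N_a) = (76.9×10³)(5.6⁴)/(8·35.0³·22) = 10.022 N/mm
W = mg = 4.7 × 9.81 = 46.107 N
½kδ² − Wδ − Wh = 0 → δ = (W + √(W² + 2kWh))/k
δ = (46.107 + √(2125.9 + 292966))/10.022 = (46.107 + 543.22)/10.022 = 58.803 mm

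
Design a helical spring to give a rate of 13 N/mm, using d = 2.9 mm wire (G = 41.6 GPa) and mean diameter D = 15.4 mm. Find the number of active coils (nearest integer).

8

N_a = Gd⁴/(8D³k) = (41.6×10³ × 2.9⁴)/(8 × 15.4³ × 13)
    = 2.94229e+06 / 379835 = 7.746 → 8 coils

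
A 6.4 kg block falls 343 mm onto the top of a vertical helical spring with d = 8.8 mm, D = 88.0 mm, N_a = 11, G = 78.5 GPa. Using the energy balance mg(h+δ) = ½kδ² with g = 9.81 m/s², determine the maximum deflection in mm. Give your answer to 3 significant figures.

82.5 mm

k = Gd⁴/(8D³N_a) = (78.5×10³)(8.8⁴)/(8·88.0³·11) = 7.85 N/mm
W = mg = 6.4 × 9.81 = 62.784 N
½kδ² − Wδ − Wh = 0 → δ = (W + √(W² + 2kWh))/k
δ = (62.784 + √(3941.8 + 338098))/7.85 = (62.784 + 584.84)/7.85 = 82.5 mm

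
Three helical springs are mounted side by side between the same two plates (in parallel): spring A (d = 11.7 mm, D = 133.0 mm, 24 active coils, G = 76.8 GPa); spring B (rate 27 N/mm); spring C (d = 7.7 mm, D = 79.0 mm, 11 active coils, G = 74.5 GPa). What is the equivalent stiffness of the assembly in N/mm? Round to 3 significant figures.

36.2 N/mm

k_A = Gd⁴/(8D³N_a) = (76.8×10³)(11.7⁴)/(8·133.0³·24) = 3.186 N/mm
k_C = Gd⁴/(8D³N_a) = (74.5×10³)(7.7⁴)/(8·79.0³·11) = 6.0361 N/mm
Parallel: k_eq = 3.186 + 27 + 6.0361 = 36.222 N/mm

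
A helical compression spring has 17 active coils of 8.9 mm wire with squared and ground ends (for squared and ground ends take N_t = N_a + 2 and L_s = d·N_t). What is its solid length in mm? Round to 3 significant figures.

squared and ground ends: N_t = N_a + 2 = 17 + 2 = 19
L_s = d·N_t = 8.9 × 19 = 169.1 mm

169 mm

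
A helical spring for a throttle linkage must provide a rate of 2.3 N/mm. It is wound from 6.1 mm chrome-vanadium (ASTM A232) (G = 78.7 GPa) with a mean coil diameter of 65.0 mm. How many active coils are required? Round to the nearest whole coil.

N_a = Gd⁴/(8D³k) = (78.7×10³ × 6.1⁴)/(8 × 65.0³ × 2.3)
    = 1.08967e+08 / 5.0531e+06 = 21.56 → 22 coils

22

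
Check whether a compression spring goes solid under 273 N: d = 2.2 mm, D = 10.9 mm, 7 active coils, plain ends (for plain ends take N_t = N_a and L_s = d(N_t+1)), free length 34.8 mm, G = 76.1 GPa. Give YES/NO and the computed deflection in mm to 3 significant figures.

NO, δ = 11.1 mm

k = Gd⁴/(8D³N_a) = (76.1×10³)(2.2⁴)/(8·10.9³·7) = 24.581 N/mm
N_t = 7; L_s = 2.2·8 = 17.6 mm; δ_solid = L₀ − L_s = 34.8 − 17.6 = 17.2 mm
δ = F/k = 273/24.581 = 11.106 mm
δ < δ_solid → spring does not go solid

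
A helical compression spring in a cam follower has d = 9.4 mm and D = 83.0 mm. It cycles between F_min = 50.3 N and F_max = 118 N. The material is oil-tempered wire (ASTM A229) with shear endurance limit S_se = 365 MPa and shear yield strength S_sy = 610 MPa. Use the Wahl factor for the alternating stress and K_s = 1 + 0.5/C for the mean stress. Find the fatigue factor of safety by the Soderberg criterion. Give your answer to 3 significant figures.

15.5

C = D/d = 83.0/9.4 = 8.8298; K_W = (4C−1)/(4C−4)+0.615/C = 1.1654; K_s = 1+0.5/C = 1.0566
F_a = (F_max−F_min)/2 = 33.85 N; F_m = (F_max+F_min)/2 = 84.15 N
τ_a = K_W·8F_aD/(πd³) = 1.1654 × 8.6138 = 10.039 MPa
τ_m = K_s·8F_mD/(πd³) = 1.0566 × 21.414 = 22.626 MPa
Soderberg: 1/n_f = τ_a/S_se + τ_m/S_sy = 10.039/365 + 22.626/610 = 0.02750 + 0.03709 = 0.064596
n_f = 1/0.064596 = 15.48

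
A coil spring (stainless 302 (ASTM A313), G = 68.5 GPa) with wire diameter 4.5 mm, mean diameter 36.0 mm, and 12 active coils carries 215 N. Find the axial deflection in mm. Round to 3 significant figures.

34.3 mm

k = Gd⁴/(8D³N_a) = (68.5×10³)(4.5⁴)/(8·36.0³·12) = 6.2714 N/mm
δ = F/k = 215 / 6.2714 = 34.283 mm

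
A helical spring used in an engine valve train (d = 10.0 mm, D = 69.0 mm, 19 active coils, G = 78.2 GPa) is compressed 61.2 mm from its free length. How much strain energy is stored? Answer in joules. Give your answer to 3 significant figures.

k = Gd⁴/(8D³N_a) = (78.2×10³)(10.0⁴)/(8·69.0³·19) = 15.661 N/mm
U = ½kδ² = 0.5 × 15.661 × 61.2² = 29328 N·mm = 29.328 J

29.3 J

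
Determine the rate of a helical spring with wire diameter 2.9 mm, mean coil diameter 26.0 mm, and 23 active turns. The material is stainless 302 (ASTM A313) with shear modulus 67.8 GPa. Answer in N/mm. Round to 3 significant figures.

k = Gd⁴/(8D³N_a) = (67.8×10³ × 2.9⁴) / (8 × 26.0³ × 23)
  = 4.79537e+06 / 3.23398e+06 = 1.4828 N/mm

1.48 N/mm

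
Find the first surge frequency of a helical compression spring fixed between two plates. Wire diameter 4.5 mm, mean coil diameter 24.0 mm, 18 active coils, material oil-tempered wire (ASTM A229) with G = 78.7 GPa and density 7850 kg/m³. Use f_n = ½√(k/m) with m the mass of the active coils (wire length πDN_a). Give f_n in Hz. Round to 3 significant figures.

155 Hz

k = Gd⁴/(8D³N_a) = (78.7×10³)(4.5⁴)/(8·24.0³·18) = 16.212 N/mm = 16212 N/m
Wire length L = πDN_a = π·24.0·18 = 1357.2 mm
m = ρ·(πd²/4)·L = 7850 × 15.904×10⁻⁶ m² × 1.3572 m = 0.16944 kg
f_n = ½√(k/m) = 0.5·√(16212/0.16944) = 0.5·√(95678) = 154.66 Hz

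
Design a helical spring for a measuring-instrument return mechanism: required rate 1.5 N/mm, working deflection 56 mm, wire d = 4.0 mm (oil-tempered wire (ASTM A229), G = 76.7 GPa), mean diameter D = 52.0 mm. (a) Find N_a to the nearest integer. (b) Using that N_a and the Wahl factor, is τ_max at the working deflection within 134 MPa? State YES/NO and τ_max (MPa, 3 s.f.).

(a) 12 coils; (b) NO, τ_max = 187 MPa

N_a = Gd⁴/(8D³k) = (76.7×10³)(4.0⁴)/(8·52.0³·1.5) = 11.64 → N_a = 12
Actual rate k = Gd⁴/(8D³·12) = 1.4546 N/mm
Working load F = kδ = 1.4546·56 = 81.46 N
C = 52.0/4.0 = 13.0000; K_W = (4C−1)/(4C−4)+0.615/C = 1.1098
τ_max = K_W·8FD/(πd³) = 1.1098·168.54 = 187.05 MPa
τ_max > 134 MPa → exceeds allowable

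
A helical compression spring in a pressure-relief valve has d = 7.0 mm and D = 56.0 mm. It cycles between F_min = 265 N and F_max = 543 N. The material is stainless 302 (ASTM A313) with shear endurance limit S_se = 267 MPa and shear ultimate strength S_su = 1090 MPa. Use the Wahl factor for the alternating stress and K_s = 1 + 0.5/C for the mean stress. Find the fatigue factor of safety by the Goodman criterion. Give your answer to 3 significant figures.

C = D/d = 56.0/7.0 = 8.0000; K_W = (4C−1)/(4C−4)+0.615/C = 1.1840; K_s = 1+0.5/C = 1.0625
F_a = (F_max−F_min)/2 = 139 N; F_m = (F_max+F_min)/2 = 404 N
τ_a = K_W·8F_aD/(πd³) = 1.1840 × 57.789 = 68.424 MPa
τ_m = K_s·8F_mD/(πd³) = 1.0625 × 167.96 = 178.46 MPa
Goodman: 1/n_f = τ_a/S_se + τ_m/S_su = 68.424/267 + 178.46/1090 = 0.25627 + 0.16373 = 0.41999
n_f = 1/0.41999 = 2.381

2.38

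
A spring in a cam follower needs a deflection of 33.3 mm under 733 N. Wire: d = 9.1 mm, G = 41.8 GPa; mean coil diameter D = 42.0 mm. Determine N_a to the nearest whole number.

Required rate k = F/δ = 733/33.3 = 22.012 N/mm
N_a = Gd⁴/(8D³k) = (41.8×10³ × 9.1⁴)/(8 × 42.0³ × 22.012)
    = 2.86643e+08 / 1.30466e+07 = 21.97 → 22 coils

22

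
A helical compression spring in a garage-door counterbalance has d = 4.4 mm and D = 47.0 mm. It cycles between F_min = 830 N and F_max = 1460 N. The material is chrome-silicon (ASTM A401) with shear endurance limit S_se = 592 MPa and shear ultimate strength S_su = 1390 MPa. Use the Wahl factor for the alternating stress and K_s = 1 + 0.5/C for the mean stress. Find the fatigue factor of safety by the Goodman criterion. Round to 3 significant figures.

0.485

C = D/d = 47.0/4.4 = 10.6818; K_W = (4C−1)/(4C−4)+0.615/C = 1.1350; K_s = 1+0.5/C = 1.0468
F_a = (F_max−F_min)/2 = 315 N; F_m = (F_max+F_min)/2 = 1145 N
τ_a = K_W·8F_aD/(πd³) = 1.1350 × 442.58 = 502.34 MPa
τ_m = K_s·8F_mD/(πd³) = 1.0468 × 1608.7 = 1684 MPa
Goodman: 1/n_f = τ_a/S_se + τ_m/S_su = 502.34/592 + 1684/1390 = 0.84855 + 1.21154 = 2.0601
n_f = 1/2.0601 = 0.4854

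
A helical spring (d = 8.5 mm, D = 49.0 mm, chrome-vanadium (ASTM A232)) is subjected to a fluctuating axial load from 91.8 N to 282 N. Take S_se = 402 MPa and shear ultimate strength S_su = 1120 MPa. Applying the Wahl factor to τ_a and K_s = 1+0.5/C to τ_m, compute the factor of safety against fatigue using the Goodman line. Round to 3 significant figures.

10.2

C = D/d = 49.0/8.5 = 5.7647; K_W = (4C−1)/(4C−4)+0.615/C = 1.2641; K_s = 1+0.5/C = 1.0867
F_a = (F_max−F_min)/2 = 95.1 N; F_m = (F_max+F_min)/2 = 186.9 N
τ_a = K_W·8F_aD/(πd³) = 1.2641 × 19.322 = 24.425 MPa
τ_m = K_s·8F_mD/(πd³) = 1.0867 × 37.974 = 41.268 MPa
Goodman: 1/n_f = τ_a/S_se + τ_m/S_su = 24.425/402 + 41.268/1120 = 0.06076 + 0.03685 = 0.097606
n_f = 1/0.097606 = 10.25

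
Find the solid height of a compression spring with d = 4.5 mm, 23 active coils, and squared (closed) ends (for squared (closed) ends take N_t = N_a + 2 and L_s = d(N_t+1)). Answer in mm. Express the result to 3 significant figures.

117 mm

squared (closed) ends: N_t = N_a + 2 = 23 + 2 = 25
L_s = d·(N_t+1) = 4.5 × 26 = 117 mm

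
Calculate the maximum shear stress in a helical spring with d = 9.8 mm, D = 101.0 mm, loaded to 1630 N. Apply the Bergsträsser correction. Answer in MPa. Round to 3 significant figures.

Spring index C = D/d = 101.0/9.8 = 10.3061
K_B = (4C+2)/(4C−3) = 43.224/38.224 = 1.1308
τ₀ = 8FD/(πd³) = 8·1630·101.0/(π·9.8³) = 1.31704e+06/2956.8 = 445.42 MPa
τ_max = K·τ₀ = 1.1308 × 445.42 = 503.69 MPa

504 MPa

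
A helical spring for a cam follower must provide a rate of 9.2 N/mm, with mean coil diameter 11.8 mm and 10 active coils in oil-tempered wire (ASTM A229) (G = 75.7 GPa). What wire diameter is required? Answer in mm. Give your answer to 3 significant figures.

d = (8D³N_a·k / G)^(1/4) = (8·11.8³·10·9.2 / (75.7×10³))^0.25
  = (15.975)^0.25 = 1.9992 mm

2.00 mm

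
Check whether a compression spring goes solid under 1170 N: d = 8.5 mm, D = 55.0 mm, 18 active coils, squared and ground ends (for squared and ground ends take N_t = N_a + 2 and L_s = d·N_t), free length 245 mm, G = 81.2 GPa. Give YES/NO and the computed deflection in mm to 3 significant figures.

NO, δ = 66.1 mm

k = Gd⁴/(8D³N_a) = (81.2×10³)(8.5⁴)/(8·55.0³·18) = 17.692 N/mm
N_t = 20; L_s = 8.5·20 = 170 mm; δ_solid = L₀ − L_s = 245 − 170 = 75 mm
δ = F/k = 1170/17.692 = 66.131 mm
δ < δ_solid → spring does not go solid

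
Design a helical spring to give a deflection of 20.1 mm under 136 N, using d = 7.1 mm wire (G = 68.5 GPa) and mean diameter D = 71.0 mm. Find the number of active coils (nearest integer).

9

Required rate k = F/δ = 136/20.1 = 6.7662 N/mm
N_a = Gd⁴/(8D³k) = (68.5×10³ × 7.1⁴)/(8 × 71.0³ × 6.7662)
    = 1.7407e+08 / 1.93735e+07 = 8.985 → 9 coils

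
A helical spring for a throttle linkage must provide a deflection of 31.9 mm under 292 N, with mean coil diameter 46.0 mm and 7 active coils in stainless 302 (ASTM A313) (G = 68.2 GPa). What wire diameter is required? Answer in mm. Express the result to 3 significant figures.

Required rate k = F/δ = 292/31.9 = 9.1536 N/mm
d = (8D³N_a·k / G)^(1/4) = (8·46.0³·7·9.1536 / (68.2×10³))^0.25
  = (731.59)^0.25 = 5.2008 mm

5.20 mm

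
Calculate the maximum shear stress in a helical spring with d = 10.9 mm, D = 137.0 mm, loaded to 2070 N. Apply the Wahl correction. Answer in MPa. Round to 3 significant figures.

Spring index C = D/d = 137.0/10.9 = 12.5688
K_W = (4C−1)/(4C−4) + 0.615/C = 49.275/46.275 + 0.0489 = 1.1138
τ₀ = 8FD/(πd³) = 8·2070·137.0/(π·10.9³) = 2.26872e+06/4068.5 = 557.64 MPa
τ_max = K·τ₀ = 1.1138 × 557.64 = 621.07 MPa

621 MPa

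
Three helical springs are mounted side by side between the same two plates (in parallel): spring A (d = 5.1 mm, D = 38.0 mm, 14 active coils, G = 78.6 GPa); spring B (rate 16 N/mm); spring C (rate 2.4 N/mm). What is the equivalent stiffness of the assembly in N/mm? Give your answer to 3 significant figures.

k_A = Gd⁴/(8D³N_a) = (78.6×10³)(5.1⁴)/(8·38.0³·14) = 8.6524 N/mm
Parallel: k_eq = 8.6524 + 16 + 2.4 = 27.052 N/mm

27.1 N/mm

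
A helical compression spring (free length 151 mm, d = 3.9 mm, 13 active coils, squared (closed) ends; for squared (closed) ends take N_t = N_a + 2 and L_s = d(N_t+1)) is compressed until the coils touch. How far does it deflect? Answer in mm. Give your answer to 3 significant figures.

88.6 mm

N_t = 15; L_s = 3.9·16 = 62.4 mm
δ_solid = L₀ − L_s = 151 − 62.4 = 88.6 mm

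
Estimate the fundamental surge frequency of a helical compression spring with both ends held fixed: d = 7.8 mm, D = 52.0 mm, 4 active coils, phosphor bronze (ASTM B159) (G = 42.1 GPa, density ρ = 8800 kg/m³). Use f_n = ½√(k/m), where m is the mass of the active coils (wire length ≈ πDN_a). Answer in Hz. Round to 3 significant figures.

k = Gd⁴/(8D³N_a) = (42.1×10³)(7.8⁴)/(8·52.0³·4) = 34.634 N/mm = 34634 N/m
Wire length L = πDN_a = π·52.0·4 = 653.45 mm
m = ρ·(πd²/4)·L = 8800 × 47.784×10⁻⁶ m² × 0.65345 m = 0.27477 kg
f_n = ½√(k/m) = 0.5·√(34634/0.27477) = 0.5·√(1.2604e+05) = 177.51 Hz

178 Hz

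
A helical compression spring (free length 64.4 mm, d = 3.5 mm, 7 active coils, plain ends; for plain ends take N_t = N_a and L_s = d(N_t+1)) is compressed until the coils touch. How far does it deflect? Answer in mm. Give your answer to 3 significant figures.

N_t = 7; L_s = 3.5·8 = 28 mm
δ_solid = L₀ − L_s = 64.4 − 28 = 36.4 mm

36.4 mm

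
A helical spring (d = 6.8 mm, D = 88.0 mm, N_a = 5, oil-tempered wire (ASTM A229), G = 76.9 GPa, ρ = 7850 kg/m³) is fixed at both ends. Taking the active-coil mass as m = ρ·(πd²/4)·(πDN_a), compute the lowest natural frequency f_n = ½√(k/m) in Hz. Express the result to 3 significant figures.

k = Gd⁴/(8D³N_a) = (76.9×10³)(6.8⁴)/(8·88.0³·5) = 6.0319 N/mm = 6031.9 N/m
Wire length L = πDN_a = π·88.0·5 = 1382.3 mm
m = ρ·(πd²/4)·L = 7850 × 36.317×10⁻⁶ m² × 1.3823 m = 0.39408 kg
f_n = ½√(k/m) = 0.5·√(6031.9/0.39408) = 0.5·√(15306) = 61.86 Hz

61.9 Hz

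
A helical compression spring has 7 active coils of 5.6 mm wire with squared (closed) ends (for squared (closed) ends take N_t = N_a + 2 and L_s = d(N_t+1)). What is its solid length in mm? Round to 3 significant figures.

56.0 mm

squared (closed) ends: N_t = N_a + 2 = 7 + 2 = 9
L_s = d·(N_t+1) = 5.6 × 10 = 56 mm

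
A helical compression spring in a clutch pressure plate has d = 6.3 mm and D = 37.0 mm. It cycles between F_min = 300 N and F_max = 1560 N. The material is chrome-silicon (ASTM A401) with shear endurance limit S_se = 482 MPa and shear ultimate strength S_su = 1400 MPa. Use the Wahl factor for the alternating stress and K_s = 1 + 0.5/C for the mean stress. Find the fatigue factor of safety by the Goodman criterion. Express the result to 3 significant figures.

1.12

C = D/d = 37.0/6.3 = 5.8730; K_W = (4C−1)/(4C−4)+0.615/C = 1.2586; K_s = 1+0.5/C = 1.0851
F_a = (F_max−F_min)/2 = 630 N; F_m = (F_max+F_min)/2 = 930 N
τ_a = K_W·8F_aD/(πd³) = 1.2586 × 237.39 = 298.78 MPa
τ_m = K_s·8F_mD/(πd³) = 1.0851 × 350.43 = 380.27 MPa
Goodman: 1/n_f = τ_a/S_se + τ_m/S_su = 298.78/482 + 380.27/1400 = 0.61988 + 0.27162 = 0.8915
n_f = 1/0.8915 = 1.122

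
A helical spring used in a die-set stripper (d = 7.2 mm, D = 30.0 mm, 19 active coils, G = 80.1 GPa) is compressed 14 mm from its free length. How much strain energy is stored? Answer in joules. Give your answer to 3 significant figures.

5.14 J

k = Gd⁴/(8D³N_a) = (80.1×10³)(7.2⁴)/(8·30.0³·19) = 52.451 N/mm
U = ½kδ² = 0.5 × 52.451 × 14² = 5140.2 N·mm = 5.1402 J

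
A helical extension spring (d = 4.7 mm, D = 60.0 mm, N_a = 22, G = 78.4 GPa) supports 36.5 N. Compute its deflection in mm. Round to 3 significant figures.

36.3 mm

k = Gd⁴/(8D³N_a) = (78.4×10³)(4.7⁴)/(8·60.0³·22) = 1.0063 N/mm
δ = F/k = 36.5 / 1.0063 = 36.27 mm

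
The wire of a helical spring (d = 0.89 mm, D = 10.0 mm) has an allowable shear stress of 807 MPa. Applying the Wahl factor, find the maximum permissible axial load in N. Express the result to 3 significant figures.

C = D/d = 10.0/0.89 = 11.2360
K_W = (4C−1)/(4C−4) + 0.615/C = 43.944/40.944 + 0.0547 = 1.1280
τ_max = K·8FD/(πd³) → F_max = τ_allow·πd³/(8DK)
F_max = 807·π·0.89³/(8·10.0·1.1280) = 1787.3/90.24 = 19.806 N

19.8 N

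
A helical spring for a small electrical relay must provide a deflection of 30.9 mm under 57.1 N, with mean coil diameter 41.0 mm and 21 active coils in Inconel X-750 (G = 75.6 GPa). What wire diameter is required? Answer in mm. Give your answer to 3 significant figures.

4.10 mm

Required rate k = F/δ = 57.1/30.9 = 1.8479 N/mm
d = (8D³N_a·k / G)^(1/4) = (8·41.0³·21·1.8479 / (75.6×10³))^0.25
  = (283.02)^0.25 = 4.1016 mm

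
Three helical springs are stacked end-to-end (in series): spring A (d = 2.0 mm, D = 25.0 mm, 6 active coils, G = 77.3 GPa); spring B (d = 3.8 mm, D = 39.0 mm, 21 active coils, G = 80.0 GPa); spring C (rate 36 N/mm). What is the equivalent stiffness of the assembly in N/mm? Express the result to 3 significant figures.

k_A = Gd⁴/(8D³N_a) = (77.3×10³)(2.0⁴)/(8·25.0³·6) = 1.6491 N/mm
k_B = Gd⁴/(8D³N_a) = (80.0×10³)(3.8⁴)/(8·39.0³·21) = 1.6739 N/mm
Series: 1/k_eq = 1/1.6491 + 1/1.6739 + 1/36 = 1.2316; k_eq = 0.81195 N/mm

0.812 N/mm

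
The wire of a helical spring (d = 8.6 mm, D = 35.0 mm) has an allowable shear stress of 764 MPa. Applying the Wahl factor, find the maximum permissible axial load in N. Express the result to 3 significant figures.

C = D/d = 35.0/8.6 = 4.0698
K_W = (4C−1)/(4C−4) + 0.615/C = 15.279/12.279 + 0.1511 = 1.3954
τ_max = K·8FD/(πd³) → F_max = τ_allow·πd³/(8DK)
F_max = 764·π·8.6³/(8·35.0·1.3954) = 1.5266e+06/390.72 = 3907.3 N

3910 N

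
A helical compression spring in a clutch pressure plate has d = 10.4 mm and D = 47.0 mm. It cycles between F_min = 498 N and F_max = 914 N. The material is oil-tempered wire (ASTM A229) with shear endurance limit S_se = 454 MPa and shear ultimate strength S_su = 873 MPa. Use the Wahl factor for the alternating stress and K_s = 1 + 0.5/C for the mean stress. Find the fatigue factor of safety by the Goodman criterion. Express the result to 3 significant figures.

6.20

C = D/d = 47.0/10.4 = 4.5192; K_W = (4C−1)/(4C−4)+0.615/C = 1.3492; K_s = 1+0.5/C = 1.1106
F_a = (F_max−F_min)/2 = 208 N; F_m = (F_max+F_min)/2 = 706 N
τ_a = K_W·8F_aD/(πd³) = 1.3492 × 22.131 = 29.859 MPa
τ_m = K_s·8F_mD/(πd³) = 1.1106 × 75.118 = 83.429 MPa
Goodman: 1/n_f = τ_a/S_se + τ_m/S_su = 29.859/454 + 83.429/873 = 0.06577 + 0.09557 = 0.16133
n_f = 1/0.16133 = 6.198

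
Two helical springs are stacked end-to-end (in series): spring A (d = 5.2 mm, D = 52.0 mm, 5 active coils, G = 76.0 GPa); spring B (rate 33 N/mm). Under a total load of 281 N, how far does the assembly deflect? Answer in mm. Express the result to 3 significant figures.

k_A = Gd⁴/(8D³N_a) = (76.0×10³)(5.2⁴)/(8·52.0³·5) = 9.88 N/mm
Series: 1/k_eq = 1/9.88 + 1/33 = 0.13152; k_eq = 7.6035 N/mm
δ = F/k_eq = 281/7.6035 = 36.956 mm

37.0 mm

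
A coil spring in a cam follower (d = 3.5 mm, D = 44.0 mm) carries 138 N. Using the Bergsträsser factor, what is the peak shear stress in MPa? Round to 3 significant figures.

Spring index C = D/d = 44.0/3.5 = 12.5714
K_B = (4C+2)/(4C−3) = 52.286/47.286 = 1.1057
τ₀ = 8FD/(πd³) = 8·138·44.0/(π·3.5³) = 48576/134.7 = 360.63 MPa
τ_max = K·τ₀ = 1.1057 × 360.63 = 398.77 MPa

399 MPa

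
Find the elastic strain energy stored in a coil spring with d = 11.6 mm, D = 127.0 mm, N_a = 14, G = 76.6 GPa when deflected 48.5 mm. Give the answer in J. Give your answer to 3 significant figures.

k = Gd⁴/(8D³N_a) = (76.6×10³)(11.6⁴)/(8·127.0³·14) = 6.0455 N/mm
U = ½kδ² = 0.5 × 6.0455 × 48.5² = 7110.3 N·mm = 7.1103 J

7.11 J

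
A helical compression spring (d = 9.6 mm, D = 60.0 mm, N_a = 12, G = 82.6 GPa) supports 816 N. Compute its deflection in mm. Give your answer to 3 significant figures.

24.1 mm

k = Gd⁴/(8D³N_a) = (82.6×10³)(9.6⁴)/(8·60.0³·12) = 33.833 N/mm
δ = F/k = 816 / 33.833 = 24.118 mm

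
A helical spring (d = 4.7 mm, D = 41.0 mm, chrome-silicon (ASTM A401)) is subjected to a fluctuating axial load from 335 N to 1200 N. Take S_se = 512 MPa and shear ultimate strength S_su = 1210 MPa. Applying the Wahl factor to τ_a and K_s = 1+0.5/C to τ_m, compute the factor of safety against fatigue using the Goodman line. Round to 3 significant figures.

C = D/d = 41.0/4.7 = 8.7234; K_W = (4C−1)/(4C−4)+0.615/C = 1.1676; K_s = 1+0.5/C = 1.0573
F_a = (F_max−F_min)/2 = 432.5 N; F_m = (F_max+F_min)/2 = 767.5 N
τ_a = K_W·8F_aD/(πd³) = 1.1676 × 434.93 = 507.82 MPa
τ_m = K_s·8F_mD/(πd³) = 1.0573 × 771.81 = 816.04 MPa
Goodman: 1/n_f = τ_a/S_se + τ_m/S_su = 507.82/512 + 816.04/1210 = 0.99184 + 0.67442 = 1.6663
n_f = 1/1.6663 = 0.6001

0.600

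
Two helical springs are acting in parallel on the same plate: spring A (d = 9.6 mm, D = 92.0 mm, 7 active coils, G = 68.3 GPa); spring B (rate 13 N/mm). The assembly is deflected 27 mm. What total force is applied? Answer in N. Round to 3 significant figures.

710 N

k_A = Gd⁴/(8D³N_a) = (68.3×10³)(9.6⁴)/(8·92.0³·7) = 13.303 N/mm
Parallel: k_eq = 13.303 + 13 = 26.303 N/mm
F = k_eq·δ = 26.303·27 = 710.18 N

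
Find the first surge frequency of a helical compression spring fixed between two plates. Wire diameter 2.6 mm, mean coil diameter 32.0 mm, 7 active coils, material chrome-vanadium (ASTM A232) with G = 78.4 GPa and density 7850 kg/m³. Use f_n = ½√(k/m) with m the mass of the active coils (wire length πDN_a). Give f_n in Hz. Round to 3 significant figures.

129 Hz

k = Gd⁴/(8D³N_a) = (78.4×10³)(2.6⁴)/(8·32.0³·7) = 1.9524 N/mm = 1952.4 N/m
Wire length L = πDN_a = π·32.0·7 = 703.72 mm
m = ρ·(πd²/4)·L = 7850 × 5.3093×10⁻⁶ m² × 0.70372 m = 0.029329 kg
f_n = ½√(k/m) = 0.5·√(1952.4/0.029329) = 0.5·√(66568) = 129 Hz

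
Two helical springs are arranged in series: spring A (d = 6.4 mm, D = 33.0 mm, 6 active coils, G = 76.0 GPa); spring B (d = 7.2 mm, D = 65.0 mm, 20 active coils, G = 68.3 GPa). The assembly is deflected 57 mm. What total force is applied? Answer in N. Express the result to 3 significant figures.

k_A = Gd⁴/(8D³N_a) = (76.0×10³)(6.4⁴)/(8·33.0³·6) = 73.918 N/mm
k_B = Gd⁴/(8D³N_a) = (68.3×10³)(7.2⁴)/(8·65.0³·20) = 4.1773 N/mm
Series: 1/k_eq = 1/73.918 + 1/4.1773 = 0.25292; k_eq = 3.9538 N/mm
F = k_eq·δ = 3.9538·57 = 225.37 N

225 N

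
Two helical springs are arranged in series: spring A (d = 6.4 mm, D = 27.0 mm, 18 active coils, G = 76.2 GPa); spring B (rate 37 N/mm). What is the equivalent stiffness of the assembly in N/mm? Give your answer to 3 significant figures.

k_A = Gd⁴/(8D³N_a) = (76.2×10³)(6.4⁴)/(8·27.0³·18) = 45.105 N/mm
Series: 1/k_eq = 1/45.105 + 1/37 = 0.049198; k_eq = 20.326 N/mm

20.3 N/mm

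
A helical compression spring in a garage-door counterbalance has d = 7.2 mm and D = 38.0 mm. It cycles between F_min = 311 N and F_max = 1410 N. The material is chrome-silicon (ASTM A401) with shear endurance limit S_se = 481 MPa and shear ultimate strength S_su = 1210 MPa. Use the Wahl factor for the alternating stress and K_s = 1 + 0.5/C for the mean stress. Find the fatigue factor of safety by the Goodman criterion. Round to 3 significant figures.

C = D/d = 38.0/7.2 = 5.2778; K_W = (4C−1)/(4C−4)+0.615/C = 1.2919; K_s = 1+0.5/C = 1.0947
F_a = (F_max−F_min)/2 = 549.5 N; F_m = (F_max+F_min)/2 = 860.5 N
τ_a = K_W·8F_aD/(πd³) = 1.2919 × 142.46 = 184.04 MPa
τ_m = K_s·8F_mD/(πd³) = 1.0947 × 223.09 = 244.22 MPa
Goodman: 1/n_f = τ_a/S_se + τ_m/S_su = 184.04/481 + 244.22/1210 = 0.38261 + 0.20184 = 0.58445
n_f = 1/0.58445 = 1.711

1.71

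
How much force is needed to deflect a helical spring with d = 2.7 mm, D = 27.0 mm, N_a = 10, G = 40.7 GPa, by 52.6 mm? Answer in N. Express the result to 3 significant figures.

k = Gd⁴/(8D³N_a) = (40.7×10³)(2.7⁴)/(8·27.0³·10) = 1.3736 N/mm
F = k·δ = 1.3736 × 52.6 = 72.253 N

72.3 N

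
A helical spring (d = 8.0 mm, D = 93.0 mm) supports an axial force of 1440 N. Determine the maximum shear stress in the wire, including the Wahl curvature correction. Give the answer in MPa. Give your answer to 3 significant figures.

748 MPa

Spring index C = D/d = 93.0/8.0 = 11.6250
K_W = (4C−1)/(4C−4) + 0.615/C = 45.500/42.500 + 0.0529 = 1.1235
τ₀ = 8FD/(πd³) = 8·1440·93.0/(π·8.0³) = 1.07136e+06/1608.5 = 666.06 MPa
τ_max = K·τ₀ = 1.1235 × 666.06 = 748.32 MPa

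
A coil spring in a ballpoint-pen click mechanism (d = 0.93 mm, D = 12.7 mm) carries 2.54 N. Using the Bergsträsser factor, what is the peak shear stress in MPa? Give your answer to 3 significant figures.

112 MPa

Spring index C = D/d = 12.7/0.93 = 13.6559
K_B = (4C+2)/(4C−3) = 56.624/51.624 = 1.0969
τ₀ = 8FD/(πd³) = 8·2.54·12.7/(π·0.93³) = 258.064/2.527 = 102.12 MPa
τ_max = K·τ₀ = 1.0969 × 102.12 = 112.02 MPa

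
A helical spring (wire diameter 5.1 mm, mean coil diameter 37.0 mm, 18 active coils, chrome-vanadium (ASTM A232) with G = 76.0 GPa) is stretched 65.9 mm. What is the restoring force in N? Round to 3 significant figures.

465 N

k = Gd⁴/(8D³N_a) = (76.0×10³)(5.1⁴)/(8·37.0³·18) = 7.049 N/mm
F = k·δ = 7.049 × 65.9 = 464.53 N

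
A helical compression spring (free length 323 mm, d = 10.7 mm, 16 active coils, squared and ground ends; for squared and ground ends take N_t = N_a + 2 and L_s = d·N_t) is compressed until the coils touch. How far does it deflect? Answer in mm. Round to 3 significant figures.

130 mm

N_t = 18; L_s = 10.7·18 = 192.6 mm
δ_solid = L₀ − L_s = 323 − 192.6 = 130.4 mm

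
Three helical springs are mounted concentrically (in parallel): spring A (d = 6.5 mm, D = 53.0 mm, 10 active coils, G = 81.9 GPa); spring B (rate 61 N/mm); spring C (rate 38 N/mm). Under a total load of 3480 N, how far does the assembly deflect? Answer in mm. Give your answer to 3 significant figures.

31.3 mm

k_A = Gd⁴/(8D³N_a) = (81.9×10³)(6.5⁴)/(8·53.0³·10) = 12.275 N/mm
Parallel: k_eq = 12.275 + 61 + 38 = 111.27 N/mm
δ = F/k_eq = 3480/111.27 = 31.274 mm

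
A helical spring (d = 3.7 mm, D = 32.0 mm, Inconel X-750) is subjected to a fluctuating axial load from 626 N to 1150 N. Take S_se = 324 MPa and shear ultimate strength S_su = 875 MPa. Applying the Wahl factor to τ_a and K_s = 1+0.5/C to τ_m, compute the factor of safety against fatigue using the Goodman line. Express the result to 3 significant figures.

0.308

C = D/d = 32.0/3.7 = 8.6486; K_W = (4C−1)/(4C−4)+0.615/C = 1.1692; K_s = 1+0.5/C = 1.0578
F_a = (F_max−F_min)/2 = 262 N; F_m = (F_max+F_min)/2 = 888 N
τ_a = K_W·8F_aD/(πd³) = 1.1692 × 421.49 = 492.79 MPa
τ_m = K_s·8F_mD/(πd³) = 1.0578 × 1428.6 = 1511.1 MPa
Goodman: 1/n_f = τ_a/S_se + τ_m/S_su = 492.79/324 + 1511.1/875 = 1.52096 + 1.72702 = 3.248
n_f = 1/3.248 = 0.3079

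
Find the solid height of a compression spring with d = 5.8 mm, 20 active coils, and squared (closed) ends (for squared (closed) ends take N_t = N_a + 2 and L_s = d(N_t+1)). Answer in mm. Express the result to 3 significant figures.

squared (closed) ends: N_t = N_a + 2 = 20 + 2 = 22
L_s = d·(N_t+1) = 5.8 × 23 = 133.4 mm

133 mm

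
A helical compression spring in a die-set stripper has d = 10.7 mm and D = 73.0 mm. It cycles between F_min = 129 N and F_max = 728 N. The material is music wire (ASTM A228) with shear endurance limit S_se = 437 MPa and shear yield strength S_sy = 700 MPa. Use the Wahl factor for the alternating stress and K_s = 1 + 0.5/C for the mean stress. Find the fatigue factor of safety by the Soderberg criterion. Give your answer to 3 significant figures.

4.42

C = D/d = 73.0/10.7 = 6.8224; K_W = (4C−1)/(4C−4)+0.615/C = 1.2190; K_s = 1+0.5/C = 1.0733
F_a = (F_max−F_min)/2 = 299.5 N; F_m = (F_max+F_min)/2 = 428.5 N
τ_a = K_W·8F_aD/(πd³) = 1.2190 × 45.447 = 55.398 MPa
τ_m = K_s·8F_mD/(πd³) = 1.0733 × 65.022 = 69.788 MPa
Soderberg: 1/n_f = τ_a/S_se + τ_m/S_sy = 55.398/437 + 69.788/700 = 0.12677 + 0.09970 = 0.22647
n_f = 1/0.22647 = 4.416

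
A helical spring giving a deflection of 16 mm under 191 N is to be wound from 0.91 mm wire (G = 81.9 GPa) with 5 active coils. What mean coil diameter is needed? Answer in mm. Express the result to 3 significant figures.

Required rate k = F/δ = 191/16 = 11.938 N/mm
D = (Gd⁴/(8N_a·k))^(1/3) = (81.9×10³·0.91⁴/(8·5·11.938))^(1/3)
  = (117.619)^(1/3) = 4.8996 mm

4.90 mm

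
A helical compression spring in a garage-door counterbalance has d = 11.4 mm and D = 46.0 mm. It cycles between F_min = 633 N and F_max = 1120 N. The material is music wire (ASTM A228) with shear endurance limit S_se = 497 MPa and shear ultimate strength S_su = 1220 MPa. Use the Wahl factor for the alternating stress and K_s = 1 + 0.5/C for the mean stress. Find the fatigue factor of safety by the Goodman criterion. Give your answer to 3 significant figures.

C = D/d = 46.0/11.4 = 4.0351; K_W = (4C−1)/(4C−4)+0.615/C = 1.3995; K_s = 1+0.5/C = 1.1239
F_a = (F_max−F_min)/2 = 243.5 N; F_m = (F_max+F_min)/2 = 876.5 N
τ_a = K_W·8F_aD/(πd³) = 1.3995 × 19.252 = 26.944 MPa
τ_m = K_s·8F_mD/(πd³) = 1.1239 × 69.3 = 77.888 MPa
Goodman: 1/n_f = τ_a/S_se + τ_m/S_su = 26.944/497 + 77.888/1220 = 0.05421 + 0.06384 = 0.11806
n_f = 1/0.11806 = 8.471

8.47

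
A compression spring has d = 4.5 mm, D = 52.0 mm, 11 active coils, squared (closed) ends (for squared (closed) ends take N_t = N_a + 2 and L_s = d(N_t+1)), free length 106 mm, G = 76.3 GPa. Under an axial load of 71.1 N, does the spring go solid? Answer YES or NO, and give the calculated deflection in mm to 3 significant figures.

k = Gd⁴/(8D³N_a) = (76.3×10³)(4.5⁴)/(8·52.0³·11) = 2.5286 N/mm
N_t = 13; L_s = 4.5·14 = 63 mm; δ_solid = L₀ − L_s = 106 − 63 = 43 mm
δ = F/k = 71.1/2.5286 = 28.118 mm
δ < δ_solid → spring does not go solid

NO, δ = 28.1 mm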